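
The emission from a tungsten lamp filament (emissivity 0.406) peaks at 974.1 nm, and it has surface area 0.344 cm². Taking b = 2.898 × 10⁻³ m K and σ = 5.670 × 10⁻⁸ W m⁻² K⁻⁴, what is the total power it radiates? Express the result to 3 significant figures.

Wien's law: T = b/λ_max = 2.898×10⁻³/9.741×10⁻⁷ = 2975.05 K.
Area A = 0.344 cm² = 3.44×10⁻⁵ m².
Then P = εσAT⁴ = 0.406×5.670×10⁻⁸×3.44×10⁻⁵×(2975.05)⁴ = 62.0 W.

P ≈ 62.0 W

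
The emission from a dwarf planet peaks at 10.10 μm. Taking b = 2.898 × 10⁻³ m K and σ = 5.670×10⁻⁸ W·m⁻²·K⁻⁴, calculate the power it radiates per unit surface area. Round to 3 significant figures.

I ≈ 384 W/m²

Wien's law: T = b/λ_max = 2.898×10⁻³/1.010×10⁻⁵ = 286.931 K.
Then I = σT⁴ = 5.670×10⁻⁸×(286.931)⁴ = 384 W/m².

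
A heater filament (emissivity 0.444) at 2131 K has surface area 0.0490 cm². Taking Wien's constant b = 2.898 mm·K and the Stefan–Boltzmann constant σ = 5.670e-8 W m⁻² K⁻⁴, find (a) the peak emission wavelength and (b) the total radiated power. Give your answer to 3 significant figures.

λ_max ≈ 1.36 μm; P ≈ 2.54 W

(a) λ_max = b/T = 2.898×10⁻³/2131 = 1.360×10⁻⁶ m = 1.36 μm.
Area A = 0.0490 cm² = 4.90×10⁻⁶ m².
(b) P = εσAT⁴ = 0.444×5.670×10⁻⁸×4.90×10⁻⁶×(2131)⁴ = 2.54 W.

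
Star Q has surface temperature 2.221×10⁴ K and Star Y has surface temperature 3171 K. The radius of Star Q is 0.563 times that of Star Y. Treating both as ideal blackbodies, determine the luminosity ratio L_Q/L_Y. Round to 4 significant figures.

L ∝ R²T⁴, so L_Q/L_Y = (R_Q/R_Y)²(T_Q/T_Y)⁴ = (0.563)² × (2.221×10⁴/3171)⁴ = 0.316969 × 2406.63 = 762.8.

L_Q/L_Y ≈ 762.8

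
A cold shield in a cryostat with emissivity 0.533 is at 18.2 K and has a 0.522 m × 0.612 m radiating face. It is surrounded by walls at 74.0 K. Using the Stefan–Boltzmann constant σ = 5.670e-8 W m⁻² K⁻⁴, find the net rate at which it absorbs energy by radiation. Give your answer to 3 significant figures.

Area A = 0.522 × 0.612 = 0.319464 m².
Net radiated power P_net = εσA(T⁴ − T₀⁴) = 0.533×5.670×10⁻⁸×0.319464×(18.2⁴ − 74.0⁴).
T⁴ − T₀⁴ = 1.09720×10⁵ − 2.99866×10⁷ = -2.98769×10⁷ K⁴, so P_net = -0.288 W — negative, meaning a net gain of 0.288 W.

Net gain ≈ 0.288 W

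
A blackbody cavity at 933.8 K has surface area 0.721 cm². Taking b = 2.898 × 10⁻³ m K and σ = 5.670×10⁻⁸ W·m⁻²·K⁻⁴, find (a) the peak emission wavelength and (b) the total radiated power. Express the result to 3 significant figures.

λ_max ≈ 3.10 μm; P ≈ 3.11 W

(a) λ_max = b/T = 2.898×10⁻³/933.8 = 3.103×10⁻⁶ m = 3.10 μm.
Area A = 0.721 cm² = 7.21×10⁻⁵ m².
(b) P = σAT⁴ = 5.670×10⁻⁸×7.21×10⁻⁵×(933.8)⁴ = 3.11 W.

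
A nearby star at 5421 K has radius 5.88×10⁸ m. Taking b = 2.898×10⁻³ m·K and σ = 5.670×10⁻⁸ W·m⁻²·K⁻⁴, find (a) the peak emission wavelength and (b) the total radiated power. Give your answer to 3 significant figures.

(a) λ_max = b/T = 2.898×10⁻³/5421 = 5.346×10⁻⁷ m = 535 nm.
Surface area A = 4πR² = 4π(5.88×10⁸ m)² = 4.34475×10¹⁸ m².
(b) P = σAT⁴ = 5.670×10⁻⁸×4.34475×10¹⁸×(5421)⁴ = 2.13×10²⁶ W.

λ_max ≈ 535 nm; P ≈ 2.13×10²⁶ W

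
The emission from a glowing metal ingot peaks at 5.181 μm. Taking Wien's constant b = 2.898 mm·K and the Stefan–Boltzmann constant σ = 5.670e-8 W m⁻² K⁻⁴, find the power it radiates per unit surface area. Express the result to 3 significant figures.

Wien's law: T = b/λ_max = 2.898×10⁻³/5.181×10⁻⁶ = 559.351 K.
Then I = σT⁴ = 5.670×10⁻⁸×(559.351)⁴ = 5.55×10³ W/m².

I ≈ 5.55×10³ W/m²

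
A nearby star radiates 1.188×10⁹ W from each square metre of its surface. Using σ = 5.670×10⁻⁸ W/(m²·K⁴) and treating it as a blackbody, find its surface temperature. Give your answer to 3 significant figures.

I = σT⁴, so T = (I/σ)^(1/4) = (1.188×10⁹/(5.670×10⁻⁸))^(1/4) = 1.20×10⁴ K.

T ≈ 1.20×10⁴ K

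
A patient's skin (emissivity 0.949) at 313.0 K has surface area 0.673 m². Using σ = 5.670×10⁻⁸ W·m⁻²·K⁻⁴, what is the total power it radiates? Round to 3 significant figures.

P ≈ 348 W

Area A = 0.673 m².
P = εσAT⁴ = 0.949 × 5.670×10⁻⁸ × 0.673 × (313.0)⁴ = 348 W.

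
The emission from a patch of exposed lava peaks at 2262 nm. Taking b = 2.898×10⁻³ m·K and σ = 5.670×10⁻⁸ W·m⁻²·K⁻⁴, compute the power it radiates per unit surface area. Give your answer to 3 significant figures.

Wien's law: T = b/λ_max = 2.898×10⁻³/2.262×10⁻⁶ = 1281.17 K.
Then I = σT⁴ = 5.670×10⁻⁸×(1281.17)⁴ = 1.53×10⁵ W/m².

I ≈ 1.53×10⁵ W/m²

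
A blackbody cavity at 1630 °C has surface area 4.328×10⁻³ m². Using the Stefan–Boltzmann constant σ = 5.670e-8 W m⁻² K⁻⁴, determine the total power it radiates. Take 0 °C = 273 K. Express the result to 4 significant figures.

P ≈ 3218 W

T = 1630 °C + 273 = 1903 K.
Area A = 4.328×10⁻³ m².
P = σAT⁴ = 5.670×10⁻⁸ × 4.328×10⁻³ × (1903)⁴ = 3218 W.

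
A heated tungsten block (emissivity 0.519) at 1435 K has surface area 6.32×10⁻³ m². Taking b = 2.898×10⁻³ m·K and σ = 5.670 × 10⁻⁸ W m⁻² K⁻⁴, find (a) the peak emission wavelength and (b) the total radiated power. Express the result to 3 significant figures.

λ_max ≈ 2.02×10³ nm; P ≈ 789 W

(a) λ_max = b/T = 2.898×10⁻³/1435 = 2.020×10⁻⁶ m = 2.02×10³ nm.
Area A = 6.32×10⁻³ m².
(b) P = εσAT⁴ = 0.519×5.670×10⁻⁸×6.32×10⁻³×(1435)⁴ = 789 W.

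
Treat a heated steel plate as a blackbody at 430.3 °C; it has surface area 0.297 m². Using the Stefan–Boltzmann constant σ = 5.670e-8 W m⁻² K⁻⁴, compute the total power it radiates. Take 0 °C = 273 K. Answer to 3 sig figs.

P ≈ 4.12×10³ W

T = 430.3 °C + 273 = 703.3 K.
Area A = 0.297 m².
P = σAT⁴ = 5.670×10⁻⁸ × 0.297 × (703.3)⁴ = 4.12×10³ W.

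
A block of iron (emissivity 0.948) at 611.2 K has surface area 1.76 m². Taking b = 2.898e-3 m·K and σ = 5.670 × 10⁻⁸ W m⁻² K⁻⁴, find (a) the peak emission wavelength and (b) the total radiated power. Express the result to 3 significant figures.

λ_max ≈ 4.74 μm; P ≈ 1.32×10⁴ W

(a) λ_max = b/T = 2.898×10⁻³/611.2 = 4.741×10⁻⁶ m = 4.74 μm.
Area A = 1.76 m².
(b) P = εσAT⁴ = 0.948×5.670×10⁻⁸×1.76×(611.2)⁴ = 1.32×10⁴ W.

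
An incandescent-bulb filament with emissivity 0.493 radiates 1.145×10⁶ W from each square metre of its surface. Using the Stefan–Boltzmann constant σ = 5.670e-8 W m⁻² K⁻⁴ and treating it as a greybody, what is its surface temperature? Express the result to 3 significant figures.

T ≈ 2.53×10³ K

I = εσT⁴, so T = (I/εσ)^(1/4) = (1.145×10⁶/(0.493×5.670×10⁻⁸))^(1/4) = 2.53×10³ K.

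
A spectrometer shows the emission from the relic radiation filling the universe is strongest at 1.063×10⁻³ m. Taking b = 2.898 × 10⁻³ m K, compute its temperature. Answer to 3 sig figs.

T ≈ 2.73 K

Wien's law gives T = b/λ_max = (2.898×10⁻³ m·K)/(1.063×10⁻³ m) = 2.73 K.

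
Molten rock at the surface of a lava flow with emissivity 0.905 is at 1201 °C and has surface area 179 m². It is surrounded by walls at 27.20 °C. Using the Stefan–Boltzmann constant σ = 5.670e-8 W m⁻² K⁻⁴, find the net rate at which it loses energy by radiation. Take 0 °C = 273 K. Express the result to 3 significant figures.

Net loss ≈ 4.33×10⁷ W

T = 1201 °C + 273 = 1474 K.
Surroundings: T = 27.20 °C + 273 = 300.20 K.
Area A = 179 m².
Net radiated power P_net = εσA(T⁴ − T₀⁴) = 0.905×5.670×10⁻⁸×179×(1474⁴ − 300.20⁴).
T⁴ − T₀⁴ = 4.72052×10¹² − 8.12162×10⁹ = 4.71240×10¹² K⁴, so P_net = 4.33×10⁷ W.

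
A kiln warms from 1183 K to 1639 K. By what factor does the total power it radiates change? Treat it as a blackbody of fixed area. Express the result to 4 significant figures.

P₂/P₁ ≈ 3.684

P ∝ T⁴, so P₂/P₁ = (T₂/T₁)⁴ = (1639/1183)⁴ = (1.38546)⁴ = 3.684.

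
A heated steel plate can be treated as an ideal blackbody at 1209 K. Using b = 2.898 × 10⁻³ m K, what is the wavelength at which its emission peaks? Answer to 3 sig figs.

λ_max ≈ 2.40×10³ nm

Wien's displacement law: λ_max = b/T = (2.898×10⁻³ m·K)/(1209 K) = 2.397×10⁻⁶ m.
That is 2.40×10³ nm, in the infrared range.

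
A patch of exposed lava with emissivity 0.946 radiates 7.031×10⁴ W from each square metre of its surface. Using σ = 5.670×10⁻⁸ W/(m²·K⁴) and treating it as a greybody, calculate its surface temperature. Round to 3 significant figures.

I = εσT⁴, so T = (I/εσ)^(1/4) = (7.031×10⁴/(0.946×5.670×10⁻⁸))^(1/4) = 1.07×10³ K.

T ≈ 1.07×10³ K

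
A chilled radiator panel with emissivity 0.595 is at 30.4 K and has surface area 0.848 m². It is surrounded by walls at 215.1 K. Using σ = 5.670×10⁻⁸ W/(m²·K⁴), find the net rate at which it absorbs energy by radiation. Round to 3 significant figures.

Net gain ≈ 61.2 W

Area A = 0.848 m².
Net radiated power P_net = εσA(T⁴ − T₀⁴) = 0.595×5.670×10⁻⁸×0.848×(30.4⁴ − 215.1⁴).
T⁴ − T₀⁴ = 8.54072×10⁵ − 2.14073×10⁹ = -2.13988×10⁹ K⁴, so P_net = -61.2 W — negative, meaning a net gain of 61.2 W.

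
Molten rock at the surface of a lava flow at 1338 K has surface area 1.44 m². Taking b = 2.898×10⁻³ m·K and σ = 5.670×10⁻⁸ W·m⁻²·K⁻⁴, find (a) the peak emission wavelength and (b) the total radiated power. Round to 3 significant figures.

λ_max ≈ 2.17 μm; P ≈ 2.62×10⁵ W

(a) λ_max = b/T = 2.898×10⁻³/1338 = 2.166×10⁻⁶ m = 2.17 μm.
Area A = 1.44 m².
(b) P = σAT⁴ = 5.670×10⁻⁸×1.44×(1338)⁴ = 2.62×10⁵ W.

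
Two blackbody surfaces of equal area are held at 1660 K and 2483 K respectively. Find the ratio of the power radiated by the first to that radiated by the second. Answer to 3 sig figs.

P₁/P₂ ≈ 0.200

With equal areas, P₁/P₂ = (T₁/T₂)⁴ = (1660/2483)⁴ = 0.200.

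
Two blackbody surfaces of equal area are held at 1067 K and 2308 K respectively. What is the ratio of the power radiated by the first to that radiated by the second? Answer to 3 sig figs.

With equal areas, P₁/P₂ = (T₁/T₂)⁴ = (1067/2308)⁴ = 0.0457.

P₁/P₂ ≈ 0.0457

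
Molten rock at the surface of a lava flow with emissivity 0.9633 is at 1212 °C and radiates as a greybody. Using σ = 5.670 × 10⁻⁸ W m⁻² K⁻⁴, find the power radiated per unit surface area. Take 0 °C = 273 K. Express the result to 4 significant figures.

T = 1212 °C + 273 = 1485 K.
Stefan–Boltzmann: I = εσT⁴ = 0.9633 × 5.670×10⁻⁸ × (1485)⁴ = 2.656×10⁵ W/m².

I ≈ 2.656×10⁵ W/m²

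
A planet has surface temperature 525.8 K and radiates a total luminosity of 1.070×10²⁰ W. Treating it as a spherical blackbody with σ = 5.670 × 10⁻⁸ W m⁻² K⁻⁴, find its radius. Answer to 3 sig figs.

L = 4πR²σT⁴ ⇒ R = √(L/(4πσT⁴)).
σT⁴ = 4333.77 W/m², so R = √(1.070×10²⁰/(4π×4333.77)) = 4.43×10⁷ m.

R ≈ 4.43×10⁷ m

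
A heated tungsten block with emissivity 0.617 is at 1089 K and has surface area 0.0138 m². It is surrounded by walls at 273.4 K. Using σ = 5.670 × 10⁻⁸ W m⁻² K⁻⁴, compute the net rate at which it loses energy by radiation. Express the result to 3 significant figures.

Net loss ≈ 676 W

Area A = 0.0138 m².
Net radiated power P_net = εσA(T⁴ − T₀⁴) = 0.617×5.670×10⁻⁸×0.0138×(1089⁴ − 273.4⁴).
T⁴ − T₀⁴ = 1.40641×10¹² − 5.58720×10⁹ = 1.40082×10¹² K⁴, so P_net = 676 W.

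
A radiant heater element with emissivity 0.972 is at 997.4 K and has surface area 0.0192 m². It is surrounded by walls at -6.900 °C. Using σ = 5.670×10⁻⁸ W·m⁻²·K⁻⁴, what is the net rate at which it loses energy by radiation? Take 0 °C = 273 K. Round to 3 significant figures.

Surroundings: T = -6.900 °C + 273 = 266.100 K.
Area A = 0.0192 m².
Net radiated power P_net = εσA(T⁴ − T₀⁴) = 0.972×5.670×10⁻⁸×0.0192×(997.4⁴ − 266.100⁴).
T⁴ − T₀⁴ = 9.89640×10¹¹ − 5.01394×10⁹ = 9.84626×10¹¹ K⁴, so P_net = 1.04×10³ W.

Net loss ≈ 1.04×10³ W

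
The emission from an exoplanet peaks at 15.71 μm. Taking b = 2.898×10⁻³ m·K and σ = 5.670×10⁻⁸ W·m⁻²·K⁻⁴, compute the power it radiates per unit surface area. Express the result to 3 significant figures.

Wien's law: T = b/λ_max = 2.898×10⁻³/1.571×10⁻⁵ = 184.468 K.
Then I = σT⁴ = 5.670×10⁻⁸×(184.468)⁴ = 65.7 W/m².

I ≈ 65.7 W/m²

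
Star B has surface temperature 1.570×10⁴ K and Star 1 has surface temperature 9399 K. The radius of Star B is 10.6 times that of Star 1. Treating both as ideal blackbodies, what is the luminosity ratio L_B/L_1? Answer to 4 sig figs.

L ∝ R²T⁴, so L_B/L_1 = (R_B/R_1)²(T_B/T_1)⁴ = (10.6)² × (1.570×10⁴/9399)⁴ = 112.36 × 7.78524 = 874.7.

L_B/L_1 ≈ 874.7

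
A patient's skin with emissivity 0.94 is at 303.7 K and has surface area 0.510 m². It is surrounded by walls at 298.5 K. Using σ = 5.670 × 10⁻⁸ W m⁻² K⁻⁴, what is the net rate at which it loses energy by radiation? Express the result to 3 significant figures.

Area A = 0.510 m².
Net radiated power P_net = εσA(T⁴ − T₀⁴) = 0.94×5.670×10⁻⁸×0.510×(303.7⁴ − 298.5⁴).
T⁴ − T₀⁴ = 8.50705×10⁹ − 7.93921×10⁹ = 5.67840×10⁸ K⁴, so P_net = 15.4 W.

Net loss ≈ 15.4 W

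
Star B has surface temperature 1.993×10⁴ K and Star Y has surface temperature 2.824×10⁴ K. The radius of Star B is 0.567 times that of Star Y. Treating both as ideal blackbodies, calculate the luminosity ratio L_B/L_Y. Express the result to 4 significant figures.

L ∝ R²T⁴, so L_B/L_Y = (R_B/R_Y)²(T_B/T_Y)⁴ = (0.567)² × (1.993×10⁴/2.824×10⁴)⁴ = 0.321489 × 0.248068 = 0.07975.

L_B/L_Y ≈ 0.07975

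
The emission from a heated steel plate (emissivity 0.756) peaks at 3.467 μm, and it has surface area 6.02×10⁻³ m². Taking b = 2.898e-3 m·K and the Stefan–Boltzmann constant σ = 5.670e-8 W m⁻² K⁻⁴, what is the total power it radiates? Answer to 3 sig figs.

Wien's law: T = b/λ_max = 2.898×10⁻³/3.467×10⁻⁶ = 835.881 K.
Area A = 6.02×10⁻³ m².
Then P = εσAT⁴ = 0.756×5.670×10⁻⁸×6.02×10⁻³×(835.881)⁴ = 126 W.

P ≈ 126 W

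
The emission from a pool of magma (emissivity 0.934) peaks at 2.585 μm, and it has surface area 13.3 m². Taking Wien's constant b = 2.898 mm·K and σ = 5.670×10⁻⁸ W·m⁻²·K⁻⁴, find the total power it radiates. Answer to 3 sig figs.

P ≈ 1.11×10⁶ W

Wien's law: T = b/λ_max = 2.898×10⁻³/2.585×10⁻⁶ = 1121.08 K.
Area A = 13.3 m².
Then P = εσAT⁴ = 0.934×5.670×10⁻⁸×13.3×(1121.08)⁴ = 1.11×10⁶ W.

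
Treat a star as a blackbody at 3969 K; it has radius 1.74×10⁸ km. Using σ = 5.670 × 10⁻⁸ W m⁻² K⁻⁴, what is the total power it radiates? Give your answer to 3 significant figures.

Surface area A = 4πR² = 4π(1.74×10¹¹ m)² = 3.80459×10²³ m².
P = σAT⁴ = 5.670×10⁻⁸ × 3.80459×10²³ × (3969)⁴ = 5.35×10³⁰ W.

P ≈ 5.35×10³⁰ W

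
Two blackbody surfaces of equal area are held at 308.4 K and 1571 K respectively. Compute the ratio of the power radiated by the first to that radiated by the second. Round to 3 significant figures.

With equal areas, P₁/P₂ = (T₁/T₂)⁴ = (308.4/1571)⁴ = 1.49×10⁻³.

P₁/P₂ ≈ 1.49×10⁻³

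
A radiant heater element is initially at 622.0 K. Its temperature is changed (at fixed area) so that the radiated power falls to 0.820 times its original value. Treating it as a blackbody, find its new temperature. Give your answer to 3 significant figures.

T₂ ≈ 592 K

P ∝ T⁴, so T₂/T₁ = (P₂/P₁)^(1/4) = (0.820)^(1/4) = 0.951598.
T₂ = 622.0 × 0.951598 = 592 K.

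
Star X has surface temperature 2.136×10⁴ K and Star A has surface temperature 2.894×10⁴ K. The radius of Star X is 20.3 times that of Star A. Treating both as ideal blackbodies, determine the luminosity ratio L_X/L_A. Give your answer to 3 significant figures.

L_X/L_A ≈ 122

L ∝ R²T⁴, so L_X/L_A = (R_X/R_A)²(T_X/T_A)⁴ = (20.3)² × (2.136×10⁴/2.894×10⁴)⁴ = 412.09 × 0.296764 = 122.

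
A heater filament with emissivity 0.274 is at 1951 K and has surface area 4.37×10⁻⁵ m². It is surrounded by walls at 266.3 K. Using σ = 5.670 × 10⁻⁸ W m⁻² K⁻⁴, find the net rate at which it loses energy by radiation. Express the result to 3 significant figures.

Net loss ≈ 9.83 W

Area A = 4.37×10⁻⁵ m².
Net radiated power P_net = εσA(T⁴ − T₀⁴) = 0.274×5.670×10⁻⁸×4.37×10⁻⁵×(1951⁴ − 266.3⁴).
T⁴ − T₀⁴ = 1.44887×10¹³ − 5.02904×10⁹ = 1.44837×10¹³ K⁴, so P_net = 9.83 W.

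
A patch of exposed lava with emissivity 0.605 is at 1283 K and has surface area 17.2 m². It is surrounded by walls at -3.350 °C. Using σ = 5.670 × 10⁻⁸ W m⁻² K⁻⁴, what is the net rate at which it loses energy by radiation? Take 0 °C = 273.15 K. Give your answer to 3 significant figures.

Net loss ≈ 1.60×10⁶ W

Surroundings: T = -3.350 °C + 273.15 = 269.800 K.
Area A = 17.2 m².
Net radiated power P_net = εσA(T⁴ − T₀⁴) = 0.605×5.670×10⁻⁸×17.2×(1283⁴ − 269.800⁴).
T⁴ − T₀⁴ = 2.70961×10¹² − 5.29868×10⁹ = 2.70431×10¹² K⁴, so P_net = 1.60×10⁶ W.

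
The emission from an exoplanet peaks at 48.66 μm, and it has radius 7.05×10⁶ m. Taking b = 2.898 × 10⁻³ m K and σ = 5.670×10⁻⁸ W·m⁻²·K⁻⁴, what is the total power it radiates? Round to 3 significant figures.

P ≈ 4.46×10¹⁴ W

Wien's law: T = b/λ_max = 2.898×10⁻³/4.866×10⁻⁵ = 59.5561 K.
Surface area A = 4πR² = 4π(7.05×10⁶ m)² = 6.24580×10¹⁴ m².
Then P = σAT⁴ = 5.670×10⁻⁸×6.24580×10¹⁴×(59.5561)⁴ = 4.46×10¹⁴ W.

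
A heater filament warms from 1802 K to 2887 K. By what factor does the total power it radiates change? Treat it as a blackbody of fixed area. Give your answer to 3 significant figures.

P ∝ T⁴, so P₂/P₁ = (T₂/T₁)⁴ = (2887/1802)⁴ = (1.60211)⁴ = 6.59.

P₂/P₁ ≈ 6.59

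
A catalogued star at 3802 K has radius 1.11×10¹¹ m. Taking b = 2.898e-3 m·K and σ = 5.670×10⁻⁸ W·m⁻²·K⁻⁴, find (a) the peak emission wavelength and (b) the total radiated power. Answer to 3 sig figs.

λ_max ≈ 0.762 μm; P ≈ 1.83×10³⁰ W

(a) λ_max = b/T = 2.898×10⁻³/3802 = 7.622×10⁻⁷ m = 0.762 μm.
Surface area A = 4πR² = 4π(1.11×10¹¹ m)² = 1.54830×10²³ m².
(b) P = σAT⁴ = 5.670×10⁻⁸×1.54830×10²³×(3802)⁴ = 1.83×10³⁰ W.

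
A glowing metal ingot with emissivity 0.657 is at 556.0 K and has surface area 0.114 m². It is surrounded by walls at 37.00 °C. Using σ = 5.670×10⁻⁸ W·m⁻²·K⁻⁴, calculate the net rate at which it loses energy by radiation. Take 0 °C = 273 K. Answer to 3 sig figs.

Net loss ≈ 367 W

Surroundings: T = 37.00 °C + 273 = 310.00 K.
Area A = 0.114 m².
Net radiated power P_net = εσA(T⁴ − T₀⁴) = 0.657×5.670×10⁻⁸×0.114×(556.0⁴ − 310.00⁴).
T⁴ − T₀⁴ = 9.55651×10¹⁰ − 9.23521×10⁹ = 8.63299×10¹⁰ K⁴, so P_net = 367 W.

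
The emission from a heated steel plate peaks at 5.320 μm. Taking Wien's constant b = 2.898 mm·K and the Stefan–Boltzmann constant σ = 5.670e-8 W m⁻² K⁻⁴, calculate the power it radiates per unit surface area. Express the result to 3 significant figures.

Wien's law: T = b/λ_max = 2.898×10⁻³/5.320×10⁻⁶ = 544.737 K.
Then I = σT⁴ = 5.670×10⁻⁸×(544.737)⁴ = 4.99×10³ W/m².

I ≈ 4.99×10³ W/m²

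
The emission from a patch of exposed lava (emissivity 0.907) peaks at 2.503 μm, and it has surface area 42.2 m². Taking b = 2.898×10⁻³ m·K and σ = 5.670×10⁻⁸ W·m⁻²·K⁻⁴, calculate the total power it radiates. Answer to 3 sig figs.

P ≈ 3.90×10⁶ W

Wien's law: T = b/λ_max = 2.898×10⁻³/2.503×10⁻⁶ = 1157.81 K.
Area A = 42.2 m².
Then P = εσAT⁴ = 0.907×5.670×10⁻⁸×42.2×(1157.81)⁴ = 3.90×10⁶ W.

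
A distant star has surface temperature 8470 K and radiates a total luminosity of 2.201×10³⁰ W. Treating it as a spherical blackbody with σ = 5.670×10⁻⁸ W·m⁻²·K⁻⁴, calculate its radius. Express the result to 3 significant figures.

L = 4πR²σT⁴ ⇒ R = √(L/(4πσT⁴)).
σT⁴ = 2.91821×10⁸ W/m², so R = √(2.201×10³⁰/(4π×2.91821×10⁸)) = 2.45×10¹⁰ m.

R ≈ 2.45×10¹⁰ m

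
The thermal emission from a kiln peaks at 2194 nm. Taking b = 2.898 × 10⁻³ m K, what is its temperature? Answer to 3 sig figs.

Wien's law gives T = b/λ_max = (2.898×10⁻³ m·K)/(2.194×10⁻⁶ m) = 1.32×10³ K.

T ≈ 1.32×10³ K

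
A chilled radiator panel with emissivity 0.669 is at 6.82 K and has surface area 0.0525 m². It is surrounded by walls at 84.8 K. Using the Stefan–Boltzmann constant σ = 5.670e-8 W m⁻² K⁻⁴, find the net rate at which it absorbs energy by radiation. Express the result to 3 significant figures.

Area A = 0.0525 m².
Net radiated power P_net = εσA(T⁴ − T₀⁴) = 0.669×5.670×10⁻⁸×0.0525×(6.82⁴ − 84.8⁴).
T⁴ − T₀⁴ = 2163.40 − 5.17111×10⁷ = -5.17089×10⁷ K⁴, so P_net = -0.103 W — negative, meaning a net gain of 0.103 W.

Net gain ≈ 0.103 W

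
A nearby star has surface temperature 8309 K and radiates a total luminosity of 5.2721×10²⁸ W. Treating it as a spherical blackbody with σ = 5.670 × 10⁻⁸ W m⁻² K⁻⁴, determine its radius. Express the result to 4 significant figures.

R ≈ 3.940×10⁹ m

L = 4πR²σT⁴ ⇒ R = √(L/(4πσT⁴)).
σT⁴ = 2.70258×10⁸ W/m², so R = √(5.2721×10²⁸/(4π×2.70258×10⁸)) = 3.940×10⁹ m.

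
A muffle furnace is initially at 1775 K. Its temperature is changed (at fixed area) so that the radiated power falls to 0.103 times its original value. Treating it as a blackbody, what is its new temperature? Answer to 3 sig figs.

P ∝ T⁴, so T₂/T₁ = (P₂/P₁)^(1/4) = (0.103)^(1/4) = 0.566512.
T₂ = 1775 × 0.566512 = 1.01×10³ K.

T₂ ≈ 1.01×10³ K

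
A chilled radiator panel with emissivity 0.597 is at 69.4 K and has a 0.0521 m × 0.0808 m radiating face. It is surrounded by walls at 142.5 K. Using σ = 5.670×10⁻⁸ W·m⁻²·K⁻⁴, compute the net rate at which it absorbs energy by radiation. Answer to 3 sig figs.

Area A = 0.0521 × 0.0808 = 4.20968×10⁻³ m².
Net radiated power P_net = εσA(T⁴ − T₀⁴) = 0.597×5.670×10⁻⁸×4.20968×10⁻³×(69.4⁴ − 142.5⁴).
T⁴ − T₀⁴ = 2.31973×10⁷ − 4.12344×10⁸ = -3.89147×10⁸ K⁴, so P_net = -0.0555 W — negative, meaning a net gain of 0.0555 W.

Net gain ≈ 0.0555 W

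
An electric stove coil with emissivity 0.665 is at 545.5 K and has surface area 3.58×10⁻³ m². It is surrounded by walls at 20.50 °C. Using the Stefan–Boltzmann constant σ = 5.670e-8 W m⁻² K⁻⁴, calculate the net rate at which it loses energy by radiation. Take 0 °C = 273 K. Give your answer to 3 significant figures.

Surroundings: T = 20.50 °C + 273 = 293.50 K.
Area A = 3.58×10⁻³ m².
Net radiated power P_net = εσA(T⁴ − T₀⁴) = 0.665×5.670×10⁻⁸×3.58×10⁻³×(545.5⁴ − 293.50⁴).
T⁴ − T₀⁴ = 8.85481×10¹⁰ − 7.42049×10⁹ = 8.11276×10¹⁰ K⁴, so P_net = 11.0 W.

Net loss ≈ 11.0 W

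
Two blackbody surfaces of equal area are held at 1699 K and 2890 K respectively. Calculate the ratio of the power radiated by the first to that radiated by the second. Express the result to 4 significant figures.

With equal areas, P₁/P₂ = (T₁/T₂)⁴ = (1699/2890)⁴ = 0.1194.

P₁/P₂ ≈ 0.1194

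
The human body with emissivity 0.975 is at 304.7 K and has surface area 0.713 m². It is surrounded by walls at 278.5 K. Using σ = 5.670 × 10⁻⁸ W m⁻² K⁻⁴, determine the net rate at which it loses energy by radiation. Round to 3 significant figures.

Net loss ≈ 103 W

Area A = 0.713 m².
Net radiated power P_net = εσA(T⁴ − T₀⁴) = 0.975×5.670×10⁻⁸×0.713×(304.7⁴ − 278.5⁴).
T⁴ − T₀⁴ = 8.61965×10⁹ − 6.01590×10⁹ = 2.60375×10⁹ K⁴, so P_net = 103 W.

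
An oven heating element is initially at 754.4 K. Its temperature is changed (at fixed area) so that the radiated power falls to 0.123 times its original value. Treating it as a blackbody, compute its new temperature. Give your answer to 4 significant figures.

P ∝ T⁴, so T₂/T₁ = (P₂/P₁)^(1/4) = (0.123)^(1/4) = 0.592211.
T₂ = 754.4 × 0.592211 = 446.8 K.

T₂ ≈ 446.8 K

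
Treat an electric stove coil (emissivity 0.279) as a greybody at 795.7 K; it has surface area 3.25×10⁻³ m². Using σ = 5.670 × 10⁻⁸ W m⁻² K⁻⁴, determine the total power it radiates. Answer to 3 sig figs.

Area A = 3.25×10⁻³ m².
P = εσAT⁴ = 0.279 × 5.670×10⁻⁸ × 3.25×10⁻³ × (795.7)⁴ = 20.6 W.

P ≈ 20.6 W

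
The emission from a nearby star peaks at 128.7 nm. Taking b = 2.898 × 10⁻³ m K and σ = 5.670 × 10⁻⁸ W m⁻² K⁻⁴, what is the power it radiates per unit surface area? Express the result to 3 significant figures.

I ≈ 1.46×10¹⁰ W/m²

Wien's law: T = b/λ_max = 2.898×10⁻³/1.287×10⁻⁷ = 22517.5 K.
Then I = σT⁴ = 5.670×10⁻⁸×(22517.5)⁴ = 1.46×10¹⁰ W/m².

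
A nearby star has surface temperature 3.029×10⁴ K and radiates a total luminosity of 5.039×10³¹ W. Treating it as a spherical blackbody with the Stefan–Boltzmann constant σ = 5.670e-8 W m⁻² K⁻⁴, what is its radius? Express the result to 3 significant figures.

R ≈ 9.17×10⁹ m

L = 4πR²σT⁴ ⇒ R = √(L/(4πσT⁴)).
σT⁴ = 4.77288×10¹⁰ W/m², so R = √(5.039×10³¹/(4π×4.77288×10¹⁰)) = 9.17×10⁹ m.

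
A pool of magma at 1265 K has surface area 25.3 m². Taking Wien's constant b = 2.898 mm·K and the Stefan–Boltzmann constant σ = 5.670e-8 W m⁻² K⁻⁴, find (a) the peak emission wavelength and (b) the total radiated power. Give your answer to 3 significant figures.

λ_max ≈ 2.29 μm; P ≈ 3.67×10⁶ W

(a) λ_max = b/T = 2.898×10⁻³/1265 = 2.291×10⁻⁶ m = 2.29 μm.
Area A = 25.3 m².
(b) P = σAT⁴ = 5.670×10⁻⁸×25.3×(1265)⁴ = 3.67×10⁶ W.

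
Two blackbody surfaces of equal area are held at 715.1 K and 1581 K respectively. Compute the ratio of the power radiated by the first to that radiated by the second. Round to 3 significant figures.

With equal areas, P₁/P₂ = (T₁/T₂)⁴ = (715.1/1581)⁴ = 0.0419.

P₁/P₂ ≈ 0.0419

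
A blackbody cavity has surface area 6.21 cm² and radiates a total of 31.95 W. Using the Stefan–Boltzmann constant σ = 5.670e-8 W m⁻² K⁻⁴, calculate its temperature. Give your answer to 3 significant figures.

Area A = 6.21 cm² = 6.21×10⁻⁴ m².
P = σAT⁴ ⇒ T = (P/(σA))^(1/4) = (31.95/(5.670×10⁻⁸×6.21×10⁻⁴))^(1/4) = 976 K.

T ≈ 976 K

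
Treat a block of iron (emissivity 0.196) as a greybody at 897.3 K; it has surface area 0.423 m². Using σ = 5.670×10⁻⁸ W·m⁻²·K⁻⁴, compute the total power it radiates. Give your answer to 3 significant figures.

Area A = 0.423 m².
P = εσAT⁴ = 0.196 × 5.670×10⁻⁸ × 0.423 × (897.3)⁴ = 3.05×10³ W.

P ≈ 3.05×10³ W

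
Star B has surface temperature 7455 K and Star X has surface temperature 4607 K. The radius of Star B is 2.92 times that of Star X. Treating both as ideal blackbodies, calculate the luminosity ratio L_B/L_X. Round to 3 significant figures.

L ∝ R²T⁴, so L_B/L_X = (R_B/R_X)²(T_B/T_X)⁴ = (2.92)² × (7455/4607)⁴ = 8.5264 × 6.85674 = 58.5.

L_B/L_X ≈ 58.5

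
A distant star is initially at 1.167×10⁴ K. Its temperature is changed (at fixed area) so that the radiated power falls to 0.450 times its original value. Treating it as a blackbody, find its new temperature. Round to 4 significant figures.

T₂ ≈ 9558 K

P ∝ T⁴, so T₂/T₁ = (P₂/P₁)^(1/4) = (0.450)^(1/4) = 0.819036.
T₂ = 1.167×10⁴ × 0.819036 = 9558 K.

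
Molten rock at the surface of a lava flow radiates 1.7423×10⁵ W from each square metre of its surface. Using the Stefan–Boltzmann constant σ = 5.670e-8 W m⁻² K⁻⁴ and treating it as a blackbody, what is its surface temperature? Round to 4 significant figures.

T ≈ 1324 K

I = σT⁴, so T = (I/σ)^(1/4) = (1.7423×10⁵/(5.670×10⁻⁸))^(1/4) = 1324 K.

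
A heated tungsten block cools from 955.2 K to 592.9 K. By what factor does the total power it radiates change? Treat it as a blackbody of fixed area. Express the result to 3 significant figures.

P₂/P₁ ≈ 0.148

P ∝ T⁴, so P₂/P₁ = (T₂/T₁)⁴ = (592.9/955.2)⁴ = (0.620708)⁴ = 0.148.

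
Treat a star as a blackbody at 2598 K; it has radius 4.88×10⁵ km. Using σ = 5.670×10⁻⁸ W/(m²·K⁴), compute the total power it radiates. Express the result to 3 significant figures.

P ≈ 7.73×10²⁴ W

Surface area A = 4πR² = 4π(4.88×10⁸ m)² = 2.99261×10¹⁸ m².
P = σAT⁴ = 5.670×10⁻⁸ × 2.99261×10¹⁸ × (2598)⁴ = 7.73×10²⁴ W.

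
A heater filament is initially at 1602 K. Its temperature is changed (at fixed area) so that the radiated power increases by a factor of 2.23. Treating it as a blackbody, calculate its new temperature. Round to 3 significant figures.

P ∝ T⁴, so T₂/T₁ = (P₂/P₁)^(1/4) = (2.23)^(1/4) = 1.22201.
T₂ = 1602 × 1.22201 = 1.96×10³ K.

T₂ ≈ 1.96×10³ K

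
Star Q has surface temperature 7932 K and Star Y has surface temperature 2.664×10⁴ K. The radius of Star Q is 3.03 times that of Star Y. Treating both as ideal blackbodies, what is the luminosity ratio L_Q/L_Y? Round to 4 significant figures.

L ∝ R²T⁴, so L_Q/L_Y = (R_Q/R_Y)²(T_Q/T_Y)⁴ = (3.03)² × (7932/2.664×10⁴)⁴ = 9.1809 × 7.85948×10⁻³ = 0.07216.

L_Q/L_Y ≈ 0.07216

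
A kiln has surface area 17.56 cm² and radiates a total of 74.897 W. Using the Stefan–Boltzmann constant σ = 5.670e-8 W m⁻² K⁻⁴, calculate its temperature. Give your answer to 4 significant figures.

T ≈ 931.3 K

Area A = 17.56 cm² = 1.756×10⁻³ m².
P = σAT⁴ ⇒ T = (P/(σA))^(1/4) = (74.897/(5.670×10⁻⁸×1.756×10⁻³))^(1/4) = 931.3 K.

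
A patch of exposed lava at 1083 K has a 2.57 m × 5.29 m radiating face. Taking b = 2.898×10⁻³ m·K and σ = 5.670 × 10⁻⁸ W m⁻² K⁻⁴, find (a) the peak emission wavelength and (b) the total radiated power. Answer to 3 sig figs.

λ_max ≈ 2.68×10³ nm; P ≈ 1.06×10⁶ W

(a) λ_max = b/T = 2.898×10⁻³/1083 = 2.676×10⁻⁶ m = 2.68×10³ nm.
Area A = 2.57 × 5.29 = 13.5953 m².
(b) P = σAT⁴ = 5.670×10⁻⁸×13.5953×(1083)⁴ = 1.06×10⁶ W.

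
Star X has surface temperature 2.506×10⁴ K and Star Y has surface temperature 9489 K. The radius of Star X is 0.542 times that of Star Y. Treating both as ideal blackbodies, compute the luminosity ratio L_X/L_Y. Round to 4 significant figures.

L_X/L_Y ≈ 14.29

L ∝ R²T⁴, so L_X/L_Y = (R_X/R_Y)²(T_X/T_Y)⁴ = (0.542)² × (2.506×10⁴/9489)⁴ = 0.293764 × 48.6455 = 14.29.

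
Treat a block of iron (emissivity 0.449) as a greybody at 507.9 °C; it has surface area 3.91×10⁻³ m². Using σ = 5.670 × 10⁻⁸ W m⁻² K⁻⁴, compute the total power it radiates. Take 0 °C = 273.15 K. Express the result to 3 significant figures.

T = 507.9 °C + 273.15 = 781.05 K.
Area A = 3.91×10⁻³ m².
P = εσAT⁴ = 0.449 × 5.670×10⁻⁸ × 3.91×10⁻³ × (781.05)⁴ = 37.0 W.

P ≈ 37.0 W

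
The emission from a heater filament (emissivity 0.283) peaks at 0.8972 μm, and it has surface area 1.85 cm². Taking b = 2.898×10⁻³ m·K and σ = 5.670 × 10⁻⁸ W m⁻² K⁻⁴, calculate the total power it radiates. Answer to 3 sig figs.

Wien's law: T = b/λ_max = 2.898×10⁻³/8.972×10⁻⁷ = 3230.05 K.
Area A = 1.85 cm² = 1.85×10⁻⁴ m².
Then P = εσAT⁴ = 0.283×5.670×10⁻⁸×1.85×10⁻⁴×(3230.05)⁴ = 323 W.

P ≈ 323 W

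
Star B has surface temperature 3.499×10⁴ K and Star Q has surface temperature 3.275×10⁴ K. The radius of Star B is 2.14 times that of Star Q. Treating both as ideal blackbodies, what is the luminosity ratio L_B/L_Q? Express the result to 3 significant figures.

L_B/L_Q ≈ 5.97

L ∝ R²T⁴, so L_B/L_Q = (R_B/R_Q)²(T_B/T_Q)⁴ = (2.14)² × (3.499×10⁴/3.275×10⁴)⁴ = 4.5796 × 1.30296 = 5.97.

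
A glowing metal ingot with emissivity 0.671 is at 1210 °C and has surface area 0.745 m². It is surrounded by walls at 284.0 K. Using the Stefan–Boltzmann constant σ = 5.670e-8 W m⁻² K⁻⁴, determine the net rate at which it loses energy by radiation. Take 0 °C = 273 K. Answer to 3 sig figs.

T = 1210 °C + 273 = 1483 K.
Area A = 0.745 m².
Net radiated power P_net = εσA(T⁴ − T₀⁴) = 0.671×5.670×10⁻⁸×0.745×(1483⁴ − 284.0⁴).
T⁴ − T₀⁴ = 4.83687×10¹² − 6.50539×10⁹ = 4.83036×10¹² K⁴, so P_net = 1.37×10⁵ W.

Net loss ≈ 1.37×10⁵ W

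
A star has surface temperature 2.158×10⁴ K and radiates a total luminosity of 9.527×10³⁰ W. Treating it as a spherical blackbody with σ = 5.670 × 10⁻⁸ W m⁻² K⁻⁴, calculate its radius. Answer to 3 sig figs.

R ≈ 7.85×10⁹ m

L = 4πR²σT⁴ ⇒ R = √(L/(4πσT⁴)).
σT⁴ = 1.22967×10¹⁰ W/m², so R = √(9.527×10³⁰/(4π×1.22967×10¹⁰)) = 7.85×10⁹ m.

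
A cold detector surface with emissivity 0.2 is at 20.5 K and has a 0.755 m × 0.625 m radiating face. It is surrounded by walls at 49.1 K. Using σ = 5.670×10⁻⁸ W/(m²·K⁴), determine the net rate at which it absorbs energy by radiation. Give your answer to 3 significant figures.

Net gain ≈ 0.0302 W

Area A = 0.755 × 0.625 = 0.471875 m².
Net radiated power P_net = εσA(T⁴ − T₀⁴) = 0.2×5.670×10⁻⁸×0.471875×(20.5⁴ − 49.1⁴).
T⁴ − T₀⁴ = 1.76610×10⁵ − 5.81200×10⁶ = -5.63539×10⁶ K⁴, so P_net = -0.0302 W — negative, meaning a net gain of 0.0302 W.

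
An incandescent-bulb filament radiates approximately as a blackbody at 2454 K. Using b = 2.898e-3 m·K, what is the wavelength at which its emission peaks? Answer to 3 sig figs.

Wien's displacement law: λ_max = b/T = (2.898×10⁻³ m·K)/(2454 K) = 1.181×10⁻⁶ m.
That is 1.18×10³ nm, in the infrared range.

λ_max ≈ 1.18×10³ nm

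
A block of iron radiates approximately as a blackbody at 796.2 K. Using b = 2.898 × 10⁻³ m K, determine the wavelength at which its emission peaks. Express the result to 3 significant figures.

λ_max ≈ 3.64 μm

Wien's displacement law: λ_max = b/T = (2.898×10⁻³ m·K)/(796.2 K) = 3.640×10⁻⁶ m.
That is 3.64 μm, in the infrared range.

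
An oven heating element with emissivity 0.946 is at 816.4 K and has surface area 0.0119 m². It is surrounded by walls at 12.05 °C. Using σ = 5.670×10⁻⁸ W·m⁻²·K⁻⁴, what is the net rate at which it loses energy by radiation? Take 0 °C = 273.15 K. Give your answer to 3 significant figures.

Surroundings: T = 12.05 °C + 273.15 = 285.20 K.
Area A = 0.0119 m².
Net radiated power P_net = εσA(T⁴ − T₀⁴) = 0.946×5.670×10⁻⁸×0.0119×(816.4⁴ − 285.20⁴).
T⁴ − T₀⁴ = 4.44234×10¹¹ − 6.61604×10⁹ = 4.37618×10¹¹ K⁴, so P_net = 279 W.

Net loss ≈ 279 W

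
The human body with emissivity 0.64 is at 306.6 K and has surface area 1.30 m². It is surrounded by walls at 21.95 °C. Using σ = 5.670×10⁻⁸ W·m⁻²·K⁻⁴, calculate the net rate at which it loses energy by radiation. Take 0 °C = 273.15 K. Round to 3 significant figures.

Surroundings: T = 21.95 °C + 273.15 = 295.10 K.
Area A = 1.30 m².
Net radiated power P_net = εσA(T⁴ − T₀⁴) = 0.64×5.670×10⁻⁸×1.30×(306.6⁴ − 295.10⁴).
T⁴ − T₀⁴ = 8.83667×10⁹ − 7.58362×10⁹ = 1.25305×10⁹ K⁴, so P_net = 59.1 W.

Net loss ≈ 59.1 W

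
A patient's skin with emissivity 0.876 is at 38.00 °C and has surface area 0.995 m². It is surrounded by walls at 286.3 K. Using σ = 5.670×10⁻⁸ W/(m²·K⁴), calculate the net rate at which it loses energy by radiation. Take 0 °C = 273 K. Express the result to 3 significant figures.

T = 38.00 °C + 273 = 311.00 K.
Area A = 0.995 m².
Net radiated power P_net = εσA(T⁴ − T₀⁴) = 0.876×5.670×10⁻⁸×0.995×(311.00⁴ − 286.3⁴).
T⁴ − T₀⁴ = 9.35495×10⁹ − 6.71870×10⁹ = 2.63625×10⁹ K⁴, so P_net = 130 W.

Net loss ≈ 130 W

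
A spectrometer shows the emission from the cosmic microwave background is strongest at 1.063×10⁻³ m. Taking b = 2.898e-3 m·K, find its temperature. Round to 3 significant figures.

Wien's law gives T = b/λ_max = (2.898×10⁻³ m·K)/(1.063×10⁻³ m) = 2.73 K.

T ≈ 2.73 K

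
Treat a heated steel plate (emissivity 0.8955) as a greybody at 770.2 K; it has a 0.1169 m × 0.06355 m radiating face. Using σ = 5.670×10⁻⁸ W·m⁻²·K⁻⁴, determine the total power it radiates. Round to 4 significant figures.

Area A = 0.1169 × 0.06355 = 7.42899×10⁻³ m².
P = εσAT⁴ = 0.8955 × 5.670×10⁻⁸ × 7.42899×10⁻³ × (770.2)⁴ = 132.7 W.

P ≈ 132.7 W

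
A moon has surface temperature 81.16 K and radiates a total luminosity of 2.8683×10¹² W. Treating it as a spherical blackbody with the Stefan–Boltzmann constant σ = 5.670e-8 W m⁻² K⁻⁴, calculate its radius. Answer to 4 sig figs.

L = 4πR²σT⁴ ⇒ R = √(L/(4πσT⁴)).
σT⁴ = 2.46009 W/m², so R = √(2.8683×10¹²/(4π×2.46009)) = 3.046×10⁵ m.

R ≈ 3.046×10⁵ m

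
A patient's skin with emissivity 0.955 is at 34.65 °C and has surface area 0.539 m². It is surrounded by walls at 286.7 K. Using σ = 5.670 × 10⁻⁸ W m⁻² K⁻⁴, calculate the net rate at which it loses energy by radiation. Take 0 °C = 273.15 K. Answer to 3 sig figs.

Net loss ≈ 64.8 W

T = 34.65 °C + 273.15 = 307.80 K.
Area A = 0.539 m².
Net radiated power P_net = εσA(T⁴ − T₀⁴) = 0.955×5.670×10⁻⁸×0.539×(307.80⁴ − 286.7⁴).
T⁴ − T₀⁴ = 8.97583×10⁹ − 6.75633×10⁹ = 2.21950×10⁹ K⁴, so P_net = 64.8 W.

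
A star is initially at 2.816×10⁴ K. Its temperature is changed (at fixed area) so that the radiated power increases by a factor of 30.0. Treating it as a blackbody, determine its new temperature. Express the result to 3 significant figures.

T₂ ≈ 6.59×10⁴ K

P ∝ T⁴, so T₂/T₁ = (P₂/P₁)^(1/4) = (30.0)^(1/4) = 2.34035.
T₂ = 2.816×10⁴ × 2.34035 = 6.59×10⁴ K.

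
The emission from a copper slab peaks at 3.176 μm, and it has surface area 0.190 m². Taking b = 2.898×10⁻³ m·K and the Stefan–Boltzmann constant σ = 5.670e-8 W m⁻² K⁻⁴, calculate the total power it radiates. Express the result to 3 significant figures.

P ≈ 7.47×10³ W

Wien's law: T = b/λ_max = 2.898×10⁻³/3.176×10⁻⁶ = 912.469 K.
Area A = 0.190 m².
Then P = σAT⁴ = 5.670×10⁻⁸×0.190×(912.469)⁴ = 7.47×10³ W.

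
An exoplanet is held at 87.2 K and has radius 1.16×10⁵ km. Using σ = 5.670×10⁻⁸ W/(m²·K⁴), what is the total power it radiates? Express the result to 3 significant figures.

P ≈ 5.54×10¹⁷ W

Surface area A = 4πR² = 4π(1.16×10⁸ m)² = 1.69093×10¹⁷ m².
P = σAT⁴ = 5.670×10⁻⁸ × 1.69093×10¹⁷ × (87.2)⁴ = 5.54×10¹⁷ W.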